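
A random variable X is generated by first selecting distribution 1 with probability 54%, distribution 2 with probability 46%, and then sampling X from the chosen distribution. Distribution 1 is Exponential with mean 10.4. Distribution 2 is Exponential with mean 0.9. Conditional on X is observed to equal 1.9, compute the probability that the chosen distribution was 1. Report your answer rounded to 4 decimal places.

Likelihoods f(1.9 | ·): 1: 0.0800985; 2: 0.134559.
Posterior ∝ prior × likelihood. Numerator for 1: 0.54·0.0800985 = 0.0432532.
Normalizing constant: 0.54·0.0800985 + 0.46·0.134559 = 0.10515.
P(1 | observation) = 0.0432532 / 0.10515 = 0.411346.

0.4113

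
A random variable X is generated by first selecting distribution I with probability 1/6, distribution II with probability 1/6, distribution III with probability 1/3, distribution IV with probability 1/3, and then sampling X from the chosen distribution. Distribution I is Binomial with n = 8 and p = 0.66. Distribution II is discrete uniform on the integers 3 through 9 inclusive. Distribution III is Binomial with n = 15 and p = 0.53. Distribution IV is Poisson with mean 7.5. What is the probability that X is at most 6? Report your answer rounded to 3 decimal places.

0.433

Conditional on each component, P(X ≤ 6): I: 0.815616; II: 0.571429; III: 0.226528; IV: 0.378155.
By total probability, P(X ≤ 6) = 0.166667·0.815616 + 0.166667·0.571429 + 0.333333·0.226528 + 0.333333·0.378155 = 0.432735.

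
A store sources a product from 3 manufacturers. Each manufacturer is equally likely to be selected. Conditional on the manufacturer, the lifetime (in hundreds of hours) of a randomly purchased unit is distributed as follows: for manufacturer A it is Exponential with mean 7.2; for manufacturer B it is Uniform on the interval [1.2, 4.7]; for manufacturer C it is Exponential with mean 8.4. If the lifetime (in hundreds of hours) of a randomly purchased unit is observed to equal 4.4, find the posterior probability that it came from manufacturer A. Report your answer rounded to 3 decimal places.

0.175

Likelihoods f(4.4 | ·): A: 0.0753816; B: 0.285714; C: 0.0705071.
Posterior ∝ prior × likelihood. Numerator for A: 0.333333·0.0753816 = 0.0251272.
Normalizing constant: 0.333333·0.0753816 + 0.333333·0.285714 + 0.333333·0.0705071 = 0.143868.
P(A | observation) = 0.0251272 / 0.143868 = 0.174655.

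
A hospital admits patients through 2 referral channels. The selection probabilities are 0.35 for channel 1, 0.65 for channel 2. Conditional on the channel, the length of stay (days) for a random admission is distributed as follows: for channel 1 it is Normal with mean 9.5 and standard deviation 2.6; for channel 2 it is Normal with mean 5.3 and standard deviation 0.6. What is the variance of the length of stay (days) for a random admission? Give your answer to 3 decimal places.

Per component, 1: μ=9.5, E[X²]=97.01; 2: μ=5.3, E[X²]=28.45.
E[X] = 0.35·9.5 + 0.65·5.3 = 6.77.
E[X²] = 0.35·97.01 + 0.65·28.45 = 52.446.
Var(X) = E[X²] − (E[X])² = 52.446 − 45.8329 = 6.6131.

6.613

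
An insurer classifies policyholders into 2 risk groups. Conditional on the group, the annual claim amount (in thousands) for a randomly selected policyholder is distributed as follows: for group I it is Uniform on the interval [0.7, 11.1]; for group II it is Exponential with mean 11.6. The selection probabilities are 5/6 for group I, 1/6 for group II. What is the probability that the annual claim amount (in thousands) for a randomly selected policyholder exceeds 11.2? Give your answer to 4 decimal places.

0.0635

Conditional on each group, P(X > 11.2): I: 0; II: 0.380786.
By total probability, P(X > 11.2) = 0.833333·0 + 0.166667·0.380786 = 0.0634644.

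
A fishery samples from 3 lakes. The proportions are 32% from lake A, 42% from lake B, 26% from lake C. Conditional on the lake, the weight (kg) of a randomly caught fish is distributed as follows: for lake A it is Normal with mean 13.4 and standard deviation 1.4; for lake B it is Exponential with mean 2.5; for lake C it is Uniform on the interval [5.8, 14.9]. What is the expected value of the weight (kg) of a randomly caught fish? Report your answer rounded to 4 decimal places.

Component means — A: 13.4; B: 2.5; C: 10.35.
E[X] = 0.32·13.4 + 0.42·2.5 + 0.26·10.35 = 8.029.

8.0290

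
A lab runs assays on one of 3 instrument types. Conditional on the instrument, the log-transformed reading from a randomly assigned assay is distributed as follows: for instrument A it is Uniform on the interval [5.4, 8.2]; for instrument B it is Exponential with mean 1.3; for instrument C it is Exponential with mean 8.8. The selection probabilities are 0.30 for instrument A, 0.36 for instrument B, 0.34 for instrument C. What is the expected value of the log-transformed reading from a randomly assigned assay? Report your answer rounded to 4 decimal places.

5.5000

Component means — A: 6.8; B: 1.3; C: 8.8.
E[X] = 0.3·6.8 + 0.36·1.3 + 0.34·8.8 = 5.5.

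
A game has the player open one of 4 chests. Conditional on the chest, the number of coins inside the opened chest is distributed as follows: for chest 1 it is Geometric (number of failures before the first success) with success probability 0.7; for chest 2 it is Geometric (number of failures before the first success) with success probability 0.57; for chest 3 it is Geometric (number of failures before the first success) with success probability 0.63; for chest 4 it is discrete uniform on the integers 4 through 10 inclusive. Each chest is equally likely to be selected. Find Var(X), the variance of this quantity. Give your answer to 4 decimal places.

Per component, 1: μ=0.428571, E[X²]=0.795918; 2: μ=0.754386, E[X²]=1.89258; 3: μ=0.587302, E[X²]=1.27715; 4: μ=7, E[X²]=53.
E[X] = 0.25·0.428571 + 0.25·0.754386 + 0.25·0.587302 + 0.25·7 = 2.19256.
E[X²] = 0.25·0.795918 + 0.25·1.89258 + 0.25·1.27715 + 0.25·53 = 14.2414.
Var(X) = E[X²] − (E[X])² = 14.2414 − 4.80734 = 9.43407.

9.4341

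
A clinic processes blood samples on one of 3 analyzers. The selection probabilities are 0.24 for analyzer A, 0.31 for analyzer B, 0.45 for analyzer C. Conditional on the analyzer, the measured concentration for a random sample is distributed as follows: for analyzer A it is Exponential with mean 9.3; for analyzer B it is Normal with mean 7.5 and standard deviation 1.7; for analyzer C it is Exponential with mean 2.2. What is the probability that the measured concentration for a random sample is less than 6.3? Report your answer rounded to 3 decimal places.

0.617

Conditional on each analyzer, P(X < 6.3): A: 0.492074; B: 0.240131; C: 0.942939.
By total probability, P(X < 6.3) = 0.24·0.492074 + 0.31·0.240131 + 0.45·0.942939 = 0.616861.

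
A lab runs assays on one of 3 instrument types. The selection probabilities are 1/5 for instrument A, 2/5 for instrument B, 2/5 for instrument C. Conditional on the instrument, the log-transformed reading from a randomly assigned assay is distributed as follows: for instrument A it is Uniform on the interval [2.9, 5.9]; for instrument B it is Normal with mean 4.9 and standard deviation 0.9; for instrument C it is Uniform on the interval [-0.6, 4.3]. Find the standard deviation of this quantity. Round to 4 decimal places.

1.8174

Per component, A: μ=4.4, E[X²]=20.11; B: μ=4.9, E[X²]=24.82; C: μ=1.85, E[X²]=5.42333.
E[X] = 0.2·4.4 + 0.4·4.9 + 0.4·1.85 = 3.58.
E[X²] = 0.2·20.11 + 0.4·24.82 + 0.4·5.42333 = 16.1193.
Var(X) = E[X²] − (E[X])² = 16.1193 − 12.8164 = 3.30293.
SD(X) = √3.30293 = 1.8174.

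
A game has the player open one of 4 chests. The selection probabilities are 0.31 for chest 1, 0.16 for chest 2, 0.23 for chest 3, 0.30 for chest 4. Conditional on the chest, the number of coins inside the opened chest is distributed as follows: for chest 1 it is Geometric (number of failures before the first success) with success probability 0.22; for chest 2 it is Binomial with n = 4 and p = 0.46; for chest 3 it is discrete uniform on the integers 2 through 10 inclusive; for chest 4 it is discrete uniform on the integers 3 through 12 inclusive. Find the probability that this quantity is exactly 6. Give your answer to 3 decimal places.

0.071

Conditional on each chest, P(X = 6): 1: 0.0495439; 2: 0; 3: 0.111111; 4: 0.1.
By total probability, P(X = 6) = 0.31·0.0495439 + 0.16·0 + 0.23·0.111111 + 0.3·0.1 = 0.0709142.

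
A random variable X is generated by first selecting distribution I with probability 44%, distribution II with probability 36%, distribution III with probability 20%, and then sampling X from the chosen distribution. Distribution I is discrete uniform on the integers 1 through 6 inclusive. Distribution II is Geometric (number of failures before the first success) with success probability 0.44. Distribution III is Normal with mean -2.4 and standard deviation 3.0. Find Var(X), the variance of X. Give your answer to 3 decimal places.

8.945

Per component, I: μ=3.5, E[X²]=15.1667; II: μ=1.27273, E[X²]=4.5124; III: μ=-2.4, E[X²]=14.76.
E[X] = 0.44·3.5 + 0.36·1.27273 + 0.2·-2.4 = 1.51818.
E[X²] = 0.44·15.1667 + 0.36·4.5124 + 0.2·14.76 = 11.2498.
Var(X) = E[X²] − (E[X])² = 11.2498 − 2.30488 = 8.94492.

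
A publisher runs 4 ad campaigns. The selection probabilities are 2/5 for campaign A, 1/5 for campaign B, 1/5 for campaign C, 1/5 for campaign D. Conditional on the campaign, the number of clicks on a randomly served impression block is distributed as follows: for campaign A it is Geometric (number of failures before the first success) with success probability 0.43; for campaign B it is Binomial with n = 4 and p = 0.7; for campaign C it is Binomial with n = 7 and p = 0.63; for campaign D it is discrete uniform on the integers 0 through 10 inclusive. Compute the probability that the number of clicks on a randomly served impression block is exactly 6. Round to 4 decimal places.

0.0565

Conditional on each campaign, P(X = 6): A: 0.0147475; B: 0; C: 0.161936; D: 0.0909091.
By total probability, P(X = 6) = 0.4·0.0147475 + 0.2·0 + 0.2·0.161936 + 0.2·0.0909091 = 0.056468.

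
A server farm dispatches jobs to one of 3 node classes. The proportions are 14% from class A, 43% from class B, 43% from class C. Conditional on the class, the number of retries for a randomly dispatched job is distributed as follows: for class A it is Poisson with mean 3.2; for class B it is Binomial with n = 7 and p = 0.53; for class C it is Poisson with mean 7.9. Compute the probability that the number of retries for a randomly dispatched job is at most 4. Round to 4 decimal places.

Conditional on each class, P(X ≤ 4): A: 0.780613; B: 0.721335; C: 0.105503.
By total probability, P(X ≤ 4) = 0.14·0.780613 + 0.43·0.721335 + 0.43·0.105503 = 0.464826.

0.4648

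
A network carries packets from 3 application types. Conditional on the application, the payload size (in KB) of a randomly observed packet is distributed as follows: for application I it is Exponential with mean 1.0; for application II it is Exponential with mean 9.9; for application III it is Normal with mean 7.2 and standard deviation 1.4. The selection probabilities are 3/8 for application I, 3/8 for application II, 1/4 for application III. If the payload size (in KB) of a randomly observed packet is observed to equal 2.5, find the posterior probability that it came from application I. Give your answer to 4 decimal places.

Likelihoods f(2.5 | ·): I: 0.082085; II: 0.0784683; III: 0.00101729.
Posterior ∝ prior × likelihood. Numerator for I: 0.375·0.082085 = 0.0307819.
Normalizing constant: 0.375·0.082085 + 0.375·0.0784683 + 0.25·0.00101729 = 0.0604618.
P(I | observation) = 0.0307819 / 0.0604618 = 0.509113.

0.5091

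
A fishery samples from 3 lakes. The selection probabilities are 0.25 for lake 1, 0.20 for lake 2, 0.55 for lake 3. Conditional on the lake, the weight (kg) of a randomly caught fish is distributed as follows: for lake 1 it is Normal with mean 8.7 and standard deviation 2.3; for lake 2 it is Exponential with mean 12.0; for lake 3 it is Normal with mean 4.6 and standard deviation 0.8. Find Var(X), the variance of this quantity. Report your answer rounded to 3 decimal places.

39.354

Per component, 1: μ=8.7, E[X²]=80.98; 2: μ=12, E[X²]=288; 3: μ=4.6, E[X²]=21.8.
E[X] = 0.25·8.7 + 0.2·12 + 0.55·4.6 = 7.105.
E[X²] = 0.25·80.98 + 0.2·288 + 0.55·21.8 = 89.835.
Var(X) = E[X²] − (E[X])² = 89.835 − 50.481 = 39.354.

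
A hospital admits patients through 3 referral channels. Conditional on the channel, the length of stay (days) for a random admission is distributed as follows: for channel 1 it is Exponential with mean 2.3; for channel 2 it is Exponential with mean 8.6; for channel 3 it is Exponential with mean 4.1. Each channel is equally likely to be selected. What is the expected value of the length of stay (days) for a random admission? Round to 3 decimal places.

Component means — 1: 2.3; 2: 8.6; 3: 4.1.
E[X] = 0.333333·2.3 + 0.333333·8.6 + 0.333333·4.1 = 5.

5.000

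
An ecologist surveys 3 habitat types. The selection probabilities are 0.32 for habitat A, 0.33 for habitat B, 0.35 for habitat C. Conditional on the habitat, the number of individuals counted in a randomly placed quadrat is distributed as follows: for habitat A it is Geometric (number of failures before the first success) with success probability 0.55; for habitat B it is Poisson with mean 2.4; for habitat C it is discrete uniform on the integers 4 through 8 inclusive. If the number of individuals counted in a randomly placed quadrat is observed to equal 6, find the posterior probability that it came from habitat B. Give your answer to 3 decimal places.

0.100

Likelihoods P(X=6 | ·): A: 0.00456707; B: 0.0240784; C: 0.2.
Posterior ∝ prior × likelihood. Numerator for B: 0.33·0.0240784 = 0.00794588.
Normalizing constant: 0.32·0.00456707 + 0.33·0.0240784 + 0.35·0.2 = 0.0794073.
P(B | observation) = 0.00794588 / 0.0794073 = 0.100065.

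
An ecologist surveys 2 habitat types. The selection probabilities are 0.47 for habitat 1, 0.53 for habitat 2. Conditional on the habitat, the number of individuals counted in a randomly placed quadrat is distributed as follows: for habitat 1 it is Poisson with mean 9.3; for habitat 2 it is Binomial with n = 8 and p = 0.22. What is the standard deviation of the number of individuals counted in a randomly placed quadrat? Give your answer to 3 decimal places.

4.389

Per component, 1: μ=9.3, E[X²]=95.79; 2: μ=1.76, E[X²]=4.4704.
E[X] = 0.47·9.3 + 0.53·1.76 = 5.3038.
E[X²] = 0.47·95.79 + 0.53·4.4704 = 47.3906.
Var(X) = E[X²] − (E[X])² = 47.3906 − 28.1303 = 19.2603.
SD(X) = √19.2603 = 4.38866.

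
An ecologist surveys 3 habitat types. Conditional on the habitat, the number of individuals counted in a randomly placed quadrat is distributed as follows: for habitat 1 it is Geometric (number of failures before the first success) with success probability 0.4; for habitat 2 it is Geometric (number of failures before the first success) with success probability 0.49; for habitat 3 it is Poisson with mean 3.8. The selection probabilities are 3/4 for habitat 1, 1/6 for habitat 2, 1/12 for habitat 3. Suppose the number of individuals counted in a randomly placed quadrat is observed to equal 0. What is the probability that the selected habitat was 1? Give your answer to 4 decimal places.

0.7822

Likelihoods P(X=0 | ·): 1: 0.4; 2: 0.49; 3: 0.0223708.
Posterior ∝ prior × likelihood. Numerator for 1: 0.75·0.4 = 0.3.
Normalizing constant: 0.75·0.4 + 0.166667·0.49 + 0.0833333·0.0223708 = 0.383531.
P(1 | observation) = 0.3 / 0.383531 = 0.782206.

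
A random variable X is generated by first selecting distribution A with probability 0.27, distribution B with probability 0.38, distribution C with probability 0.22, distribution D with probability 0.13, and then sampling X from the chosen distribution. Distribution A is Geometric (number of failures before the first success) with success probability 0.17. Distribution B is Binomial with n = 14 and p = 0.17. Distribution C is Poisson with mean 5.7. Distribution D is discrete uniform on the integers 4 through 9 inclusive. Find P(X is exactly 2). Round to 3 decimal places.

Conditional on each component, P(X = 2): A: 0.117113; B: 0.28111; C: 0.0543552; D: 0.
By total probability, P(X = 2) = 0.27·0.117113 + 0.38·0.28111 + 0.22·0.0543552 + 0.13·0 = 0.1504.

0.150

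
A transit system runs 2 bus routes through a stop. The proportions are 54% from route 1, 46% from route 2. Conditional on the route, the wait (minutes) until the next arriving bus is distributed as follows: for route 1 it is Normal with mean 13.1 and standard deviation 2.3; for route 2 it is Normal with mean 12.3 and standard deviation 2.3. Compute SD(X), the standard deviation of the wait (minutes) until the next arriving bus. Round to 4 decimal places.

Per component, 1: μ=13.1, E[X²]=176.9; 2: μ=12.3, E[X²]=156.58.
E[X] = 0.54·13.1 + 0.46·12.3 = 12.732.
E[X²] = 0.54·176.9 + 0.46·156.58 = 167.553.
Var(X) = E[X²] − (E[X])² = 167.553 − 162.104 = 5.44898.
SD(X) = √5.44898 = 2.3343.

2.3343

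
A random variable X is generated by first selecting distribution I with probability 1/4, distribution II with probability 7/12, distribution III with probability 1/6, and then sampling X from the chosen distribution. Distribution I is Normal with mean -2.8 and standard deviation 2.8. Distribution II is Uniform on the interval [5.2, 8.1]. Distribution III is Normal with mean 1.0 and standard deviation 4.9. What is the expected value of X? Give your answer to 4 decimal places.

Component means — I: -2.8; II: 6.65; III: 1.
E[X] = 0.25·-2.8 + 0.583333·6.65 + 0.166667·1 = 3.34583.

3.3458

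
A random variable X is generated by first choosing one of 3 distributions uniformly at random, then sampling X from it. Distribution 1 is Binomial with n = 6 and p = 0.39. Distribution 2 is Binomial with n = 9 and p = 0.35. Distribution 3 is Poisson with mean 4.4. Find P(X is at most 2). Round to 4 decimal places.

Conditional on each component, P(X ≤ 2): 1: 0.565049; 2: 0.337273; 3: 0.185142.
By total probability, P(X ≤ 2) = 0.333333·0.565049 + 0.333333·0.337273 + 0.333333·0.185142 = 0.362488.

0.3625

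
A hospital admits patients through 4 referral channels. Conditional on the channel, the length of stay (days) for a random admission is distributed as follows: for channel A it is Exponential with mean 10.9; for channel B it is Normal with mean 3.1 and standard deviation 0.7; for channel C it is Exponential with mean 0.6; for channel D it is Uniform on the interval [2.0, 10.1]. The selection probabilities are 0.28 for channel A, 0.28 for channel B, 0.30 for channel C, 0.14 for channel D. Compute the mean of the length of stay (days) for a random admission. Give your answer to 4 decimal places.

Component means — A: 10.9; B: 3.1; C: 0.6; D: 6.05.
E[X] = 0.28·10.9 + 0.28·3.1 + 0.3·0.6 + 0.14·6.05 = 4.947.

4.9470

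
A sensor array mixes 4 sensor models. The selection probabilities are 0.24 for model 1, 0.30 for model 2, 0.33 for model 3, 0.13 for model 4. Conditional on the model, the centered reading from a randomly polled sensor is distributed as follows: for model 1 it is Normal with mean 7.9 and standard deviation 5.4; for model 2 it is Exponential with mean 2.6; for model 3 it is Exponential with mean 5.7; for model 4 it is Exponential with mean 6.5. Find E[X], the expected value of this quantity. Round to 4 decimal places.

Component means — 1: 7.9; 2: 2.6; 3: 5.7; 4: 6.5.
E[X] = 0.24·7.9 + 0.3·2.6 + 0.33·5.7 + 0.13·6.5 = 5.402.

5.4020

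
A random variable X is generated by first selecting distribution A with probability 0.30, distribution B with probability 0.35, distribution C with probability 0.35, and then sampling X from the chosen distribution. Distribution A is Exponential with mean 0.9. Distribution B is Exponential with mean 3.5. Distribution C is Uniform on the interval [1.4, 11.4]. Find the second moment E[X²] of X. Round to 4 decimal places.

For each component E[X²] = Var + (mean)², giving A: 1.62; B: 24.5; C: 49.2933.
Overall E[X²] = 0.3·1.62 + 0.35·24.5 + 0.35·49.2933 = 26.3137.

26.3137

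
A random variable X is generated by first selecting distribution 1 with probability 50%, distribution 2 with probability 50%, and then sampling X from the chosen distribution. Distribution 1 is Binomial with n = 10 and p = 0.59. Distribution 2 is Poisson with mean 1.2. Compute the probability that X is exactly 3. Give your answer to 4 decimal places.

0.0674

Conditional on each component, P(X = 3): 1: 0.0479981; 2: 0.0867439.
By total probability, P(X = 3) = 0.5·0.0479981 + 0.5·0.0867439 = 0.067371.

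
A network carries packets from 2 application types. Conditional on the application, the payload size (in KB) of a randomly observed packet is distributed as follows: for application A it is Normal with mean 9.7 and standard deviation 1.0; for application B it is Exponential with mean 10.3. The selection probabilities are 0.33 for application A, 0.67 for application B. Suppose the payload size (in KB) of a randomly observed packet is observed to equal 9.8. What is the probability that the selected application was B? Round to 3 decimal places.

0.161

Likelihoods f(9.8 | ·): A: 0.396953; B: 0.037493.
Posterior ∝ prior × likelihood. Numerator for B: 0.67·0.037493 = 0.0251203.
Normalizing constant: 0.33·0.396953 + 0.67·0.037493 = 0.156115.
P(B | observation) = 0.0251203 / 0.156115 = 0.160909.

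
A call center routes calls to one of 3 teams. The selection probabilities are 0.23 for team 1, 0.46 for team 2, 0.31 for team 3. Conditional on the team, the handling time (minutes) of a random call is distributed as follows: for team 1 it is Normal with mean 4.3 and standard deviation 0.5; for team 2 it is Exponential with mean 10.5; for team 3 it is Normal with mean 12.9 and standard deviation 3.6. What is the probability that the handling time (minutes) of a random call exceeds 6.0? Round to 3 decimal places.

Conditional on each team, P(X > 6.0): 1: 0.000336929; 2: 0.564718; 3: 0.97236.
By total probability, P(X > 6.0) = 0.23·0.000336929 + 0.46·0.564718 + 0.31·0.97236 = 0.561279.

0.561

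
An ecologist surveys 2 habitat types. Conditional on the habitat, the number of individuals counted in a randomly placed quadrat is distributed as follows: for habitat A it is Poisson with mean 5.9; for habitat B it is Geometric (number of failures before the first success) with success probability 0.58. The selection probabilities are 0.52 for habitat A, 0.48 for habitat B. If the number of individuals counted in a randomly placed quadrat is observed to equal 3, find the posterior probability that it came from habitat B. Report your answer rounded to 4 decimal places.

0.2973

Likelihoods P(X=3 | ·): A: 0.0937707; B: 0.042971.
Posterior ∝ prior × likelihood. Numerator for B: 0.48·0.042971 = 0.0206261.
Normalizing constant: 0.52·0.0937707 + 0.48·0.042971 = 0.0693869.
P(B | observation) = 0.0206261 / 0.0693869 = 0.297262.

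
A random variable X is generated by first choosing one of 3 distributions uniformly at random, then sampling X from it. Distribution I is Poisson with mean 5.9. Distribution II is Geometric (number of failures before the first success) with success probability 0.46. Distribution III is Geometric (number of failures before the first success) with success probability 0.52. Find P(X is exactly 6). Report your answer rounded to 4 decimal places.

0.0594

Conditional on each component, P(X = 6): I: 0.160488; II: 0.0114057; III: 0.00635991.
By total probability, P(X = 6) = 0.333333·0.160488 + 0.333333·0.0114057 + 0.333333·0.00635991 = 0.0594178.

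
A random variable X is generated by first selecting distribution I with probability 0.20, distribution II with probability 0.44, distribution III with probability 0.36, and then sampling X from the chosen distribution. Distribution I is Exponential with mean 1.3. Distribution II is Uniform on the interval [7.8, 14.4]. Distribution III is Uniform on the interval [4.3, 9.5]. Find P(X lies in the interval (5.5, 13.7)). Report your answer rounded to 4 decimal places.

0.6732

Conditional on each component, P(5.5 < X < 13.7): I: 0.0145147; II: 0.893939; III: 0.769231.
By total probability, P(5.5 < X < 13.7) = 0.2·0.0145147 + 0.44·0.893939 + 0.36·0.769231 = 0.673159.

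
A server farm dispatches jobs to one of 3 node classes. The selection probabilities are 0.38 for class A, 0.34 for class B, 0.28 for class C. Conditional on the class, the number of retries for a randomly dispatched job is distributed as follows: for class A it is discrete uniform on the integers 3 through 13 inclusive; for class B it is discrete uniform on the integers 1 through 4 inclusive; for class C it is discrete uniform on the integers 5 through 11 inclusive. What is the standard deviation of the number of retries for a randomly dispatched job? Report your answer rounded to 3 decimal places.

Per component, A: μ=8, E[X²]=74; B: μ=2.5, E[X²]=7.5; C: μ=8, E[X²]=68.
E[X] = 0.38·8 + 0.34·2.5 + 0.28·8 = 6.13.
E[X²] = 0.38·74 + 0.34·7.5 + 0.28·68 = 49.71.
Var(X) = E[X²] − (E[X])² = 49.71 − 37.5769 = 12.1331.
SD(X) = √12.1331 = 3.48326.

3.483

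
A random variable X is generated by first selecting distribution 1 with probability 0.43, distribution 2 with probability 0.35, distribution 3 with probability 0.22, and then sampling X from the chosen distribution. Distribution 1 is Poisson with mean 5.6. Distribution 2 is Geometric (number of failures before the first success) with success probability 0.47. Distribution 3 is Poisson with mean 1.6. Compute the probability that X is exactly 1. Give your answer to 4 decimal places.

Conditional on each component, P(X = 1): 1: 0.020708; 2: 0.2491; 3: 0.323034.
By total probability, P(X = 1) = 0.43·0.020708 + 0.35·0.2491 + 0.22·0.323034 = 0.167157.

0.1672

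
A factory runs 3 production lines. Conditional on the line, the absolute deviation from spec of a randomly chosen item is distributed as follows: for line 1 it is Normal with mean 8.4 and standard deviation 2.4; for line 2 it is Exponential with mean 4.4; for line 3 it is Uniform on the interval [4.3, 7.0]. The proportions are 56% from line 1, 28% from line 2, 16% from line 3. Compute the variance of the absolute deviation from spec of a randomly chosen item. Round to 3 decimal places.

12.000

Per component, 1: μ=8.4, E[X²]=76.32; 2: μ=4.4, E[X²]=38.72; 3: μ=5.65, E[X²]=32.53.
E[X] = 0.56·8.4 + 0.28·4.4 + 0.16·5.65 = 6.84.
E[X²] = 0.56·76.32 + 0.28·38.72 + 0.16·32.53 = 58.7856.
Var(X) = E[X²] − (E[X])² = 58.7856 − 46.7856 = 12.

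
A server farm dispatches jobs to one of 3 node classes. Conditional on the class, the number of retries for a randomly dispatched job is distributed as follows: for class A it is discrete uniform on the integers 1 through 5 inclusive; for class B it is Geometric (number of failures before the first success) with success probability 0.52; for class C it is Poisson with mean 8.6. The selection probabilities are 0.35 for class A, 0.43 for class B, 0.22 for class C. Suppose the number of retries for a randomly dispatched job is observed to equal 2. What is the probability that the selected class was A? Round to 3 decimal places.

Likelihoods P(X=2 | ·): A: 0.2; B: 0.119808; C: 0.00680823.
Posterior ∝ prior × likelihood. Numerator for A: 0.35·0.2 = 0.07.
Normalizing constant: 0.35·0.2 + 0.43·0.119808 + 0.22·0.00680823 = 0.123015.
P(A | observation) = 0.07 / 0.123015 = 0.569035.

0.569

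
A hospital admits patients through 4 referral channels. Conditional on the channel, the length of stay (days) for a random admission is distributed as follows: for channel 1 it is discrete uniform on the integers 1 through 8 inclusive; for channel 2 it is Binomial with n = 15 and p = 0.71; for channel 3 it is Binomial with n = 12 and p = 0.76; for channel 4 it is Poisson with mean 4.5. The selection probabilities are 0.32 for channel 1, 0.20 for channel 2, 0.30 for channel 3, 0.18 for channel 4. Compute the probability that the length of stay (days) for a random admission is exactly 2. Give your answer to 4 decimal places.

Conditional on each channel, P(X = 2): 1: 0.125; 2: 5.431e-06; 3: 2.41704e-05; 4: 0.112479.
By total probability, P(X = 2) = 0.32·0.125 + 0.2·5.431e-06 + 0.3·2.41704e-05 + 0.18·0.112479 = 0.0602545.

0.0603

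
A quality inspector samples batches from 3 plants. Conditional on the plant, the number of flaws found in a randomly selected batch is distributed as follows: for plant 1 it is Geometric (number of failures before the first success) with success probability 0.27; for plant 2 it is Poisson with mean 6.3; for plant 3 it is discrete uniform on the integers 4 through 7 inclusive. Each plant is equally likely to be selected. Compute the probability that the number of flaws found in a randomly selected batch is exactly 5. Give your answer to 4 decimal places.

Conditional on each plant, P(X = 5): 1: 0.0559729; 2: 0.151868; 3: 0.25.
By total probability, P(X = 5) = 0.333333·0.0559729 + 0.333333·0.151868 + 0.333333·0.25 = 0.152614.

0.1526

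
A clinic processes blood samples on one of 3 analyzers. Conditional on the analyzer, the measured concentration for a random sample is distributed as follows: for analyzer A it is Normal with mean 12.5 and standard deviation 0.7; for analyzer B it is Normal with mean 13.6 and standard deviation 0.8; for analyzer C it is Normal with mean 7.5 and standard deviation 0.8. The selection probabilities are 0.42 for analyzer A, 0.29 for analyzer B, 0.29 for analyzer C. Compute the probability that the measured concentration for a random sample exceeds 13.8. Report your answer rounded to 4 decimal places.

Conditional on each analyzer, P(X > 13.8): A: 0.0316454; B: 0.401294; C: 1.77636e-15.
By total probability, P(X > 13.8) = 0.42·0.0316454 + 0.29·0.401294 + 0.29·1.77636e-15 = 0.129666.

0.1297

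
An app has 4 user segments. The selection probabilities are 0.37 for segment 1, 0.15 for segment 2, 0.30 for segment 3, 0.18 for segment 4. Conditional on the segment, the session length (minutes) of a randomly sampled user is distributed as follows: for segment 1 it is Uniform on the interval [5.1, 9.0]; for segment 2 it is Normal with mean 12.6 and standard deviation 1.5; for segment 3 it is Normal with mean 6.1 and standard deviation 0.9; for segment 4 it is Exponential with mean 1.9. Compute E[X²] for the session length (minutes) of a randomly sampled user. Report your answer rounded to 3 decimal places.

55.716

For each component E[X²] = Var + (mean)², giving 1: 50.97; 2: 161.01; 3: 38.02; 4: 7.22.
Overall E[X²] = 0.37·50.97 + 0.15·161.01 + 0.3·38.02 + 0.18·7.22 = 55.716.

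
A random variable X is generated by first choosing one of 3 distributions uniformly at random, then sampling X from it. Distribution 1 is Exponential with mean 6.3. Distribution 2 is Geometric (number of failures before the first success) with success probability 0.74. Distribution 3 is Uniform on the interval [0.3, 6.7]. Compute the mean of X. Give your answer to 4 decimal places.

Component means — 1: 6.3; 2: 0.351351; 3: 3.5.
E[X] = 0.333333·6.3 + 0.333333·0.351351 + 0.333333·3.5 = 3.38378.

3.3838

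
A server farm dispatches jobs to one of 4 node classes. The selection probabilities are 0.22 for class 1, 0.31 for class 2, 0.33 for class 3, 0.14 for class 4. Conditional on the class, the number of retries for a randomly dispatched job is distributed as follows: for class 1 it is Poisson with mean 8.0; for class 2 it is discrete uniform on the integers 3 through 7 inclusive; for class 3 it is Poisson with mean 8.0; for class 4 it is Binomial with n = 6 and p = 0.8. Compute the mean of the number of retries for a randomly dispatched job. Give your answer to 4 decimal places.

Component means — 1: 8; 2: 5; 3: 8; 4: 4.8.
E[X] = 0.22·8 + 0.31·5 + 0.33·8 + 0.14·4.8 = 6.622.

6.6220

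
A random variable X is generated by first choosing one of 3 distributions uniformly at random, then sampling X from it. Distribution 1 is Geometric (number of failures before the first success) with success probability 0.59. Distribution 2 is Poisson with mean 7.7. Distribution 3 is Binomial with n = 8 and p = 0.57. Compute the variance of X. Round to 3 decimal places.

Per component, 1: μ=0.694915, E[X²]=1.66073; 2: μ=7.7, E[X²]=66.99; 3: μ=4.56, E[X²]=22.7544.
E[X] = 0.333333·0.694915 + 0.333333·7.7 + 0.333333·4.56 = 4.31831.
E[X²] = 0.333333·1.66073 + 0.333333·66.99 + 0.333333·22.7544 = 30.4684.
Var(X) = E[X²] − (E[X])² = 30.4684 − 18.6478 = 11.8206.

11.821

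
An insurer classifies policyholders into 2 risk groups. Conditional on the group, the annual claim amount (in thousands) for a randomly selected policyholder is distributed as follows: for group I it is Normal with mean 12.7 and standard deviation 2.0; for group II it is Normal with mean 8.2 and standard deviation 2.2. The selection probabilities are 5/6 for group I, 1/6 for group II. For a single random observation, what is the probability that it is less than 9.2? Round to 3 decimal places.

Conditional on each group, P(X < 9.2): I: 0.0400592; II: 0.675282.
By total probability, P(X < 9.2) = 0.833333·0.0400592 + 0.166667·0.675282 = 0.14593.

0.146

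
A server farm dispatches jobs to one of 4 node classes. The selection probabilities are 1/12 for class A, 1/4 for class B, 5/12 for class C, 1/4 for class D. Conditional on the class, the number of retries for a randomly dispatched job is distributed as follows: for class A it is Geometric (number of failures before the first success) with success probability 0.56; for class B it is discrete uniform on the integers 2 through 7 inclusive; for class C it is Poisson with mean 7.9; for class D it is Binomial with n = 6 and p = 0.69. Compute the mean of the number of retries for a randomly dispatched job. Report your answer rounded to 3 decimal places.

5.517

Component means — A: 0.785714; B: 4.5; C: 7.9; D: 4.14.
E[X] = 0.0833333·0.785714 + 0.25·4.5 + 0.416667·7.9 + 0.25·4.14 = 5.51714.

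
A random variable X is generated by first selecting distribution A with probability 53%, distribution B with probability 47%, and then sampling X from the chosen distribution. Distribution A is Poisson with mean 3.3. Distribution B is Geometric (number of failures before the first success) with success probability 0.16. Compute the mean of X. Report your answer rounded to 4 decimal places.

4.2165

Component means — A: 3.3; B: 5.25.
E[X] = 0.53·3.3 + 0.47·5.25 = 4.2165.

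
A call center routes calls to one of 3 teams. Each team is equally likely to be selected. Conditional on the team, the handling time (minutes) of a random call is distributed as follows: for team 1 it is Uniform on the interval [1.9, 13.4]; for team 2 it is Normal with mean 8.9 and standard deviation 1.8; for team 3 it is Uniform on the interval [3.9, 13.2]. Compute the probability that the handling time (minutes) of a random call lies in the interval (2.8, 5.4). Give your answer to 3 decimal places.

Conditional on each team, P(2.8 < X < 5.4): 1: 0.226087; 2: 0.0255701; 3: 0.16129.
By total probability, P(2.8 < X < 5.4) = 0.333333·0.226087 + 0.333333·0.0255701 + 0.333333·0.16129 = 0.137649.

0.138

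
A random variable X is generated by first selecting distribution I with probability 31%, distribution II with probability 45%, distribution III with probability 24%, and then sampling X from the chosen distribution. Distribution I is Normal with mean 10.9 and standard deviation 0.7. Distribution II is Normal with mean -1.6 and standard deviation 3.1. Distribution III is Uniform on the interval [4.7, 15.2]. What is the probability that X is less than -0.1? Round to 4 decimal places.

Conditional on each component, P(X < -0.1): I: 0; II: 0.685761; III: 0.
By total probability, P(X < -0.1) = 0.31·0 + 0.45·0.685761 + 0.24·0 = 0.308593.

0.3086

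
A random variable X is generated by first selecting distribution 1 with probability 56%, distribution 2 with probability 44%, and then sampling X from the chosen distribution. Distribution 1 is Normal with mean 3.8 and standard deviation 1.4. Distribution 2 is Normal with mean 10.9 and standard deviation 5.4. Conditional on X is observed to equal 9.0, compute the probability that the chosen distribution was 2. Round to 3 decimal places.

0.995

Likelihoods f(9.0 | ·): 1: 0.000287764; 2: 0.0694438.
Posterior ∝ prior × likelihood. Numerator for 2: 0.44·0.0694438 = 0.0305553.
Normalizing constant: 0.56·0.000287764 + 0.44·0.0694438 = 0.0307164.
P(2 | observation) = 0.0305553 / 0.0307164 = 0.994754.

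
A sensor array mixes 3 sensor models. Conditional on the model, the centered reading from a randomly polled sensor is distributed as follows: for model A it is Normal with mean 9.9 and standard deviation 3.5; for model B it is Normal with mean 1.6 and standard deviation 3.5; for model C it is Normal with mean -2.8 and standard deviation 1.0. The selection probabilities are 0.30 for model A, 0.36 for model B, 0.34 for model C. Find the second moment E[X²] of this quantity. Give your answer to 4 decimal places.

For each component E[X²] = Var + (mean)², giving A: 110.26; B: 14.81; C: 8.84.
Overall E[X²] = 0.3·110.26 + 0.36·14.81 + 0.34·8.84 = 41.4152.

41.4152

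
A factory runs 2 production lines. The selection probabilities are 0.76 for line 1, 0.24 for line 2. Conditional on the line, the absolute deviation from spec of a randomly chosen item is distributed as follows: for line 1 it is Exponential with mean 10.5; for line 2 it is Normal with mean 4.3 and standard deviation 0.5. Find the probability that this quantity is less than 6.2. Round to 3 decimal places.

Conditional on each line, P(X < 6.2): 1: 0.445937; 2: 0.999928.
By total probability, P(X < 6.2) = 0.76·0.445937 + 0.24·0.999928 = 0.578894.

0.579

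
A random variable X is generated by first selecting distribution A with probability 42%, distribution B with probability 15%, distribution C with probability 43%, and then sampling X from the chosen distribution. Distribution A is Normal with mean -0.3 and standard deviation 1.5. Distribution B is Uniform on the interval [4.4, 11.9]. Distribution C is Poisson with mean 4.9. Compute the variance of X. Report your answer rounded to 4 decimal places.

13.8182

Per component, A: μ=-0.3, E[X²]=2.34; B: μ=8.15, E[X²]=71.11; C: μ=4.9, E[X²]=28.91.
E[X] = 0.42·-0.3 + 0.15·8.15 + 0.43·4.9 = 3.2035.
E[X²] = 0.42·2.34 + 0.15·71.11 + 0.43·28.91 = 24.0806.
Var(X) = E[X²] − (E[X])² = 24.0806 − 10.2624 = 13.8182.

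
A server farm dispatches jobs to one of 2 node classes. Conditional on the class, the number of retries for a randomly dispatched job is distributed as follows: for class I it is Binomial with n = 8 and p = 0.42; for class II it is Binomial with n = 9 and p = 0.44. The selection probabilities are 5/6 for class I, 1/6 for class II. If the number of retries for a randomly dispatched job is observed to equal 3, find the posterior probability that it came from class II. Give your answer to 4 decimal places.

Likelihoods P(X=3 | ·): I: 0.272318; II: 0.220681.
Posterior ∝ prior × likelihood. Numerator for II: 0.166667·0.220681 = 0.0367802.
Normalizing constant: 0.833333·0.272318 + 0.166667·0.220681 = 0.263712.
P(II | observation) = 0.0367802 / 0.263712 = 0.139471.

0.1395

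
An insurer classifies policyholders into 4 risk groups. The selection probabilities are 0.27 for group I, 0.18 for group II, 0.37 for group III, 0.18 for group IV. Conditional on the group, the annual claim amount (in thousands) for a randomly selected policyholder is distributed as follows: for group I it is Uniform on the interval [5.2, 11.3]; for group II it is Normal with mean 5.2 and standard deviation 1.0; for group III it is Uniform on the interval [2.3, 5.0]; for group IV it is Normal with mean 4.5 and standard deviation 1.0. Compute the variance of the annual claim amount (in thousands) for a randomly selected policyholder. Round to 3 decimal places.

4.895

Per component, I: μ=8.25, E[X²]=71.1633; II: μ=5.2, E[X²]=28.04; III: μ=3.65, E[X²]=13.93; IV: μ=4.5, E[X²]=21.25.
E[X] = 0.27·8.25 + 0.18·5.2 + 0.37·3.65 + 0.18·4.5 = 5.324.
E[X²] = 0.27·71.1633 + 0.18·28.04 + 0.37·13.93 + 0.18·21.25 = 33.2404.
Var(X) = E[X²] − (E[X])² = 33.2404 − 28.345 = 4.89542.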